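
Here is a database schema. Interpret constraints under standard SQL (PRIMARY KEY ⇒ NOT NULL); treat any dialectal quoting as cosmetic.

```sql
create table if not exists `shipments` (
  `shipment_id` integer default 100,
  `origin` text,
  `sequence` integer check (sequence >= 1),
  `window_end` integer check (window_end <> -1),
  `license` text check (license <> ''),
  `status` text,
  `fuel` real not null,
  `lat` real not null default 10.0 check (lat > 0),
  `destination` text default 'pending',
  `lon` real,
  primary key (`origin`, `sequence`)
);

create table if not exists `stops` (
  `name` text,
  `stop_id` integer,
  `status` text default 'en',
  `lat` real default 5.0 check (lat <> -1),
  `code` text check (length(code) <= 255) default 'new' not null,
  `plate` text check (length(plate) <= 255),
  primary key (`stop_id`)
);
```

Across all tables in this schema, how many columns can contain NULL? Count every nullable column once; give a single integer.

shipments: 6 nullable (shipment_id, window_end, license, status, destination, lon — PK (origin, sequence) and explicit NOT NULL columns excluded).
stops: 4 nullable (name, status, lat, plate — PK (stop_id) and explicit NOT NULL columns excluded).
Total: 6 + 4 = 10.

10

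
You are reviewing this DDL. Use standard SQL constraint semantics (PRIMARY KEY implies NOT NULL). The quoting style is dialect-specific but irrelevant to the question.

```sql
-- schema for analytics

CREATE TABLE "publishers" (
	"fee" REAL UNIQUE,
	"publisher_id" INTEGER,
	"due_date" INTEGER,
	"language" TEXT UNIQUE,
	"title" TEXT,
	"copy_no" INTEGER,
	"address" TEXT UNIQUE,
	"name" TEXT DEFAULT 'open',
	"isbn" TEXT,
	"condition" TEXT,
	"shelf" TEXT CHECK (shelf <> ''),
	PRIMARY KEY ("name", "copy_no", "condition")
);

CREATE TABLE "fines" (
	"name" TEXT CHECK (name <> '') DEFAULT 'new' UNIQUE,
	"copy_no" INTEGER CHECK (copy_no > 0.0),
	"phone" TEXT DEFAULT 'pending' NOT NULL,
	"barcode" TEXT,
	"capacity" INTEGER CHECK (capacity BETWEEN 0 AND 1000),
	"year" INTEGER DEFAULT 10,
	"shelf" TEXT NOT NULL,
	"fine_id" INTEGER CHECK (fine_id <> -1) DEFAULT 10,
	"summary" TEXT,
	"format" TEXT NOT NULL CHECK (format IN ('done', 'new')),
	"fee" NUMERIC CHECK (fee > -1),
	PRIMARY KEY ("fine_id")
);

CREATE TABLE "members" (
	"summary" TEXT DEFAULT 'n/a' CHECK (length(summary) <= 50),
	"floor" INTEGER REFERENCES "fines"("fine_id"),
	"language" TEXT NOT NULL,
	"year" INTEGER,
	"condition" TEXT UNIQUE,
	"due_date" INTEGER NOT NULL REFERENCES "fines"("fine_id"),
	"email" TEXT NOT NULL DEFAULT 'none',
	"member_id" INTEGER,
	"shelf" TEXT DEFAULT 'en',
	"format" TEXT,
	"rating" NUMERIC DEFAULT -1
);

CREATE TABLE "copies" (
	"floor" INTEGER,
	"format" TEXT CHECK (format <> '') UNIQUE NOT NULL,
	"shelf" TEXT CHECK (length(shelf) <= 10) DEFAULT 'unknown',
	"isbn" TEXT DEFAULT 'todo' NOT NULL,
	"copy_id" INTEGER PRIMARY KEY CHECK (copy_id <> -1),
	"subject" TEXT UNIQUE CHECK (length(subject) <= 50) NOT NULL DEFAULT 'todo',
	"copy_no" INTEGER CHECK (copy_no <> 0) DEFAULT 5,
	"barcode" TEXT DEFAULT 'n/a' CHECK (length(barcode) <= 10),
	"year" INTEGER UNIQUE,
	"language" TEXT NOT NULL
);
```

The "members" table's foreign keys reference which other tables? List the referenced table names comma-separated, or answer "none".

fines

- floor REFERENCES fines(fine_id).
- due_date REFERENCES fines(fine_id).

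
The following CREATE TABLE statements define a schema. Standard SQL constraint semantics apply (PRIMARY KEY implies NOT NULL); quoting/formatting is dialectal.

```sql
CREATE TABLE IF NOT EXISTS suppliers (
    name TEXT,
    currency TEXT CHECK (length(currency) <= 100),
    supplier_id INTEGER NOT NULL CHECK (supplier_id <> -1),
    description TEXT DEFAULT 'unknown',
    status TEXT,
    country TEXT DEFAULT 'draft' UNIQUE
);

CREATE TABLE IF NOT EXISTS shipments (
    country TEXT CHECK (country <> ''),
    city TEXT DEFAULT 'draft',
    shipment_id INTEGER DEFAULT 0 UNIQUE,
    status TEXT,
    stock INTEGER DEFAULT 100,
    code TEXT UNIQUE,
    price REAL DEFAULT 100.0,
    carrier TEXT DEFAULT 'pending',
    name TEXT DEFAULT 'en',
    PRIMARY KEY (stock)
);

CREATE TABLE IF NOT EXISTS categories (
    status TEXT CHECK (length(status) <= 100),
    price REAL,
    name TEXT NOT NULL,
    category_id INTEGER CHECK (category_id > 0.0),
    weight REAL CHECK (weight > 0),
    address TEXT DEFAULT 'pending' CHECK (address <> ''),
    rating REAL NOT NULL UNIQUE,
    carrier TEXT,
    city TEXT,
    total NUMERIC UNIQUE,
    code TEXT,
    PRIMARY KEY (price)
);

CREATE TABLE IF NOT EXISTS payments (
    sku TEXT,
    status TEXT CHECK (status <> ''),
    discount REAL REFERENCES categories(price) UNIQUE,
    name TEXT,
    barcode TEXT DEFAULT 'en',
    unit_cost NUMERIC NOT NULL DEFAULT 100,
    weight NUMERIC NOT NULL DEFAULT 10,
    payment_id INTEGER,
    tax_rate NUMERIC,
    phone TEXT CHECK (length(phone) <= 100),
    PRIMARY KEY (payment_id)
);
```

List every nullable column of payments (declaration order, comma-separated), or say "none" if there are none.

sku, status, discount, name, barcode, tax_rate, phone

- sku: no NOT NULL constraint applies → nullable.
- status: CHECK does not forbid NULL (a CHECK constraint passes when its expression is NULL) → nullable.
- discount: a foreign key column may be NULL unless separately constrained → nullable.
- name: no NOT NULL constraint applies → nullable.
- barcode: DEFAULT only fills an omitted column; an explicit NULL is still allowed → nullable.
- unit_cost: declared NOT NULL → not nullable.
- weight: declared NOT NULL → not nullable.
- payment_id: part of the PRIMARY KEY, which implies NOT NULL → not nullable.
- tax_rate: no NOT NULL constraint applies → nullable.
- phone: CHECK does not forbid NULL (a CHECK constraint passes when its expression is NULL) → nullable.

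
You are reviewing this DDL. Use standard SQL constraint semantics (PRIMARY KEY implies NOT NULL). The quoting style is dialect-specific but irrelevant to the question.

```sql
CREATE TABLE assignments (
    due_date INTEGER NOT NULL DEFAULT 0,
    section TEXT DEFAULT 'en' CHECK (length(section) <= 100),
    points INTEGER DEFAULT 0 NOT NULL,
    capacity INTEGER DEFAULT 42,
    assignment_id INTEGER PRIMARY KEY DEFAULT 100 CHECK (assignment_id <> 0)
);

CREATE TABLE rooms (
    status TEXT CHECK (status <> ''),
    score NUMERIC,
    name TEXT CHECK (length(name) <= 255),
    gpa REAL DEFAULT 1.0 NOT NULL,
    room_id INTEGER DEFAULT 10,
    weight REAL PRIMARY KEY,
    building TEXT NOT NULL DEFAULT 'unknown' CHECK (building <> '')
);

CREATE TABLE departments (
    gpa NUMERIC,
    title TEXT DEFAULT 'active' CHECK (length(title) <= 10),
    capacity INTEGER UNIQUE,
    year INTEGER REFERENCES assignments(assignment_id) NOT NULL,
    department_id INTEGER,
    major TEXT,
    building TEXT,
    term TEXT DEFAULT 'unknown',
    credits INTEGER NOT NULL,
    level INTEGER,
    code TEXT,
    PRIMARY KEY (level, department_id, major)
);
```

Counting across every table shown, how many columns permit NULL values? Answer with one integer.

assignments: 2 nullable (section, capacity — PK (assignment_id) and explicit NOT NULL columns excluded).
rooms: 4 nullable (status, score, name, room_id — PK (weight) and explicit NOT NULL columns excluded).
departments: 6 nullable (gpa, title, capacity, building, term, code — PK (level, department_id, major) and explicit NOT NULL columns excluded).
Total: 2 + 4 + 6 = 12.

12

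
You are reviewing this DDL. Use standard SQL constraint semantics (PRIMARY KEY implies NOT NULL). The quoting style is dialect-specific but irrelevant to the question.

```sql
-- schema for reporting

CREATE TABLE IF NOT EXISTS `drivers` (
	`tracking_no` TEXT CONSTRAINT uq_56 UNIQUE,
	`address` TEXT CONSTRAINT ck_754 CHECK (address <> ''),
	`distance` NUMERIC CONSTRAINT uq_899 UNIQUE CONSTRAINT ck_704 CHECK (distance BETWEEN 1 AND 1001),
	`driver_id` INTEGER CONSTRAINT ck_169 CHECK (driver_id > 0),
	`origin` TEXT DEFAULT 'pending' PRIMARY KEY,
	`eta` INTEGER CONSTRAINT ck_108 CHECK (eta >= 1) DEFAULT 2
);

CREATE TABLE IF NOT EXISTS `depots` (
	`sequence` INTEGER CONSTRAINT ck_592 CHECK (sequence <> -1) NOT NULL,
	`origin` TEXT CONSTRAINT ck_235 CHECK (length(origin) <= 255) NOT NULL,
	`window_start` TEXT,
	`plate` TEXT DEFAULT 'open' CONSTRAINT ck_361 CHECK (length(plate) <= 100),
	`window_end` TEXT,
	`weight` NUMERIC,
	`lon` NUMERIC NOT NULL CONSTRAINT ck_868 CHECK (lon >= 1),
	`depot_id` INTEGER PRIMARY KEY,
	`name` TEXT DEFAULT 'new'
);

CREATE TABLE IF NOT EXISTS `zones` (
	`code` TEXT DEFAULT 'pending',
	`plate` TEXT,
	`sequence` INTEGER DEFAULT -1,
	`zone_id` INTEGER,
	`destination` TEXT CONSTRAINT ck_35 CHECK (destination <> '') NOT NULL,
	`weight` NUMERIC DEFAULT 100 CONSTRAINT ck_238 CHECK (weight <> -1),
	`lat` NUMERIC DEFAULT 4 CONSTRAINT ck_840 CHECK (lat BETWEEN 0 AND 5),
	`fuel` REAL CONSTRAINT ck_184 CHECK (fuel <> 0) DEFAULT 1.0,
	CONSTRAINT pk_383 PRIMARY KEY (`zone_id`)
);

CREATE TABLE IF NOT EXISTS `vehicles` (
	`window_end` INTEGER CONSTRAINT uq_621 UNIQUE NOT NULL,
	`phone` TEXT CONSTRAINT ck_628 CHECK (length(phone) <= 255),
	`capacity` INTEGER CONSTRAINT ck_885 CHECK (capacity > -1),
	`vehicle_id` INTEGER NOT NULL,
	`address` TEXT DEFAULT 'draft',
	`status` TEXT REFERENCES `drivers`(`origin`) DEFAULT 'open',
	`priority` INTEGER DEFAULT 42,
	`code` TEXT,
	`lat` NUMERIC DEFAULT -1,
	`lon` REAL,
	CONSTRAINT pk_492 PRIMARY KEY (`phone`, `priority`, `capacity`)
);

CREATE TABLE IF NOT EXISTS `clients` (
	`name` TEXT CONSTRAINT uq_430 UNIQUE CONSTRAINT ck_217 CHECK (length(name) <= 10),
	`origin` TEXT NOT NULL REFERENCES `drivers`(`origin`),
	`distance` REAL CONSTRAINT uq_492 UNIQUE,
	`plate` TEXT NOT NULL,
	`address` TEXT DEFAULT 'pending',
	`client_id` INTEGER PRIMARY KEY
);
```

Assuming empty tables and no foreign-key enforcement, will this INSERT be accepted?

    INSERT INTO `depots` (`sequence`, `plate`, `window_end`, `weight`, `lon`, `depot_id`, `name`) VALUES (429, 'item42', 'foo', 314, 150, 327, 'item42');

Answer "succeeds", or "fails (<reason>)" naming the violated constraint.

fails (NOT NULL on origin)

origin is omitted from the column list and has no DEFAULT, so it would receive NULL.
But origin is declared NOT NULL.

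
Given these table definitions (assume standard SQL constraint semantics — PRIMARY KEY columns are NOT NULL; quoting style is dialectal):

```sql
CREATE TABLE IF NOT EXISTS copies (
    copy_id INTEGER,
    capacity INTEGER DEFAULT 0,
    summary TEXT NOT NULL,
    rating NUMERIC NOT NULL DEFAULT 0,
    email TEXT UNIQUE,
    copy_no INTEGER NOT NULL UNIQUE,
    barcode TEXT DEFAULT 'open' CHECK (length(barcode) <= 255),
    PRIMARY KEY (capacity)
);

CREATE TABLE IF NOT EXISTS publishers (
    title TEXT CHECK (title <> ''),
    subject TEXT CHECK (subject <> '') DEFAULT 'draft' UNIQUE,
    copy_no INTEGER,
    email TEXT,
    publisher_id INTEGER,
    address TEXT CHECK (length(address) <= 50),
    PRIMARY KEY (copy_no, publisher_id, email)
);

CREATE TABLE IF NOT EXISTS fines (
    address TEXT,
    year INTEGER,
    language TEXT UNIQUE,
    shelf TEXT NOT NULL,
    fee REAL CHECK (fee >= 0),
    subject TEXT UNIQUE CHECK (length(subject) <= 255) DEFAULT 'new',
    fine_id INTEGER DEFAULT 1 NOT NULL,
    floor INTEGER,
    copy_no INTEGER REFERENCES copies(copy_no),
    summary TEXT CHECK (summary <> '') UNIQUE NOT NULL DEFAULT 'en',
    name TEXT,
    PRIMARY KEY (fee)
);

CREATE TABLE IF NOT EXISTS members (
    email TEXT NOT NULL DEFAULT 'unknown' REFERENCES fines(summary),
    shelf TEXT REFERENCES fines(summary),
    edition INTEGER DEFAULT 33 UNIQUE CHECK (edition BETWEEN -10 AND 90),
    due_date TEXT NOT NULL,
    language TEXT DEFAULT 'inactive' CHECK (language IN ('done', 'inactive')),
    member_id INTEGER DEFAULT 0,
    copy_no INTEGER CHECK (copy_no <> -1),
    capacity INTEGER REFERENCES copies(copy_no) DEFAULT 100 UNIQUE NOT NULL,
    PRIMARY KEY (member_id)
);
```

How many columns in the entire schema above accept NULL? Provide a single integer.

17

copies: 3 nullable (copy_id, email, barcode — PK (capacity) and explicit NOT NULL columns excluded).
publishers: 3 nullable (title, subject, address — PK (copy_no, publisher_id, email) and explicit NOT NULL columns excluded).
fines: 7 nullable (address, year, language, subject, floor, copy_no, name — PK (fee) and explicit NOT NULL columns excluded).
members: 4 nullable (shelf, edition, language, copy_no — PK (member_id) and explicit NOT NULL columns excluded).
Total: 3 + 3 + 7 + 4 = 17.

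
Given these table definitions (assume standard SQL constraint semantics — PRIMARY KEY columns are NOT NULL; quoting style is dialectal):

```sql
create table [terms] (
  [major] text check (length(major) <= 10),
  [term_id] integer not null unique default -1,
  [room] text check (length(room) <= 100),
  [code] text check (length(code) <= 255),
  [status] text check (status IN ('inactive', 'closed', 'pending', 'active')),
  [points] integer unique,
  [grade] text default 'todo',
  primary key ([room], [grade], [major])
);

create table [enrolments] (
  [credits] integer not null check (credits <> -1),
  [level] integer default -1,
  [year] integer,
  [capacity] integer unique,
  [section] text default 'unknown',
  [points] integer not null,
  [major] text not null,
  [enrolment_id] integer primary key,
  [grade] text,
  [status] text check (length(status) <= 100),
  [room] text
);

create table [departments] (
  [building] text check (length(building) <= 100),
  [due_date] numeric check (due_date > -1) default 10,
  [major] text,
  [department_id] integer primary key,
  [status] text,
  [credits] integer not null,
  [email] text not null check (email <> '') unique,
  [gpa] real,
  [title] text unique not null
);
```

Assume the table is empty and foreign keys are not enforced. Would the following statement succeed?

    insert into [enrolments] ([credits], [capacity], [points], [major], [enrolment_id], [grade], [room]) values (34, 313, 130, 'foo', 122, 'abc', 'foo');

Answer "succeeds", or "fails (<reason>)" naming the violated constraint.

NOT NULL columns: credits is supplied; enrolment_id is supplied; major is supplied; points is supplied.
CHECK constraints: 34 satisfies (credits <> -1).
No constraint is violated.

succeeds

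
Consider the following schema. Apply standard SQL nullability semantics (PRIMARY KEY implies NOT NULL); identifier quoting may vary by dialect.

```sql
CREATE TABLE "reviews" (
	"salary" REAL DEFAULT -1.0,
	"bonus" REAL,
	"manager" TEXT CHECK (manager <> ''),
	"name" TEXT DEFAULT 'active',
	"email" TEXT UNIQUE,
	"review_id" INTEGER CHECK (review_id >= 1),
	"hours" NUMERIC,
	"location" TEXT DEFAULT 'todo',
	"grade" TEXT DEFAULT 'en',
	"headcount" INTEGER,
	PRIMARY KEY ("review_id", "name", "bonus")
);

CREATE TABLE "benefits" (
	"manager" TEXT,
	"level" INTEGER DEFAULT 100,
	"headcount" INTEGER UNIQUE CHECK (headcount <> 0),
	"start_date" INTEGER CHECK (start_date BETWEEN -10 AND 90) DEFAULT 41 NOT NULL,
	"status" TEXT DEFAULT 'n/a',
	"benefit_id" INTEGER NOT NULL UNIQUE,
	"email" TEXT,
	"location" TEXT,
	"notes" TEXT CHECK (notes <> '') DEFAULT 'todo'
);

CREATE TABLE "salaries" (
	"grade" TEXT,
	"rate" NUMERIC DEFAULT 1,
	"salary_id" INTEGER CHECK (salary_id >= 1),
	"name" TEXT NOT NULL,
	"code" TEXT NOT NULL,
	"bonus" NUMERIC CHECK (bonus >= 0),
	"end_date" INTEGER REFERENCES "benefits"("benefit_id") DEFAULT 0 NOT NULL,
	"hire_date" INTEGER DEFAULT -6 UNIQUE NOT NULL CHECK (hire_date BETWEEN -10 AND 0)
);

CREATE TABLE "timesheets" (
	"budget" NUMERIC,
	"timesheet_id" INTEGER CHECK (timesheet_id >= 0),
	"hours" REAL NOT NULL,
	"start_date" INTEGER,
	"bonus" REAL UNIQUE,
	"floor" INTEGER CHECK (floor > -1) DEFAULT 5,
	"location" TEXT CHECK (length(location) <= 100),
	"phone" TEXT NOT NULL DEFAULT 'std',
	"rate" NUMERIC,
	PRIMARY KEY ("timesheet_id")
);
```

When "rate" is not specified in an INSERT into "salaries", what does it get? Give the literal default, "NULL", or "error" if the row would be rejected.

rate has an explicit DEFAULT 1.
When the column is omitted from an INSERT, that default is used.

1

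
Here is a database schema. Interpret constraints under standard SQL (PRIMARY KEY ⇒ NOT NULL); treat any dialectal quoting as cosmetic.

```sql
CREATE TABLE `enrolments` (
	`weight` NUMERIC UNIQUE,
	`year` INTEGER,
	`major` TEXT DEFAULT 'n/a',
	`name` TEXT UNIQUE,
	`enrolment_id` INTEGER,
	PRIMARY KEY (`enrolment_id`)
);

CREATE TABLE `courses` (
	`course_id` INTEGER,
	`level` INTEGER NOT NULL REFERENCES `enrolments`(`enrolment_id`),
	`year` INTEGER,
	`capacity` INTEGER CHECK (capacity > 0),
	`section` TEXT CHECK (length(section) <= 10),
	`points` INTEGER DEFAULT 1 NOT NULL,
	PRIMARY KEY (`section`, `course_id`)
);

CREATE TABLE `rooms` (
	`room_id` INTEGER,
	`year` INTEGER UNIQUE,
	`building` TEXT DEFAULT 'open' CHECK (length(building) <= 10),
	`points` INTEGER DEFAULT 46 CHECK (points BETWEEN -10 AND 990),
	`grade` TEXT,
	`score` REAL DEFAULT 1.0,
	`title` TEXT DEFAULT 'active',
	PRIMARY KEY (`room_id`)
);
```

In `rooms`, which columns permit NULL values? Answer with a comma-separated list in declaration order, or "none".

- room_id: part of the PRIMARY KEY, which implies NOT NULL → not nullable.
- year: UNIQUE does not imply NOT NULL → nullable.
- building: CHECK does not forbid NULL (a CHECK constraint passes when its expression is NULL) → nullable.
- points: CHECK does not forbid NULL (a CHECK constraint passes when its expression is NULL) → nullable.
- grade: no NOT NULL constraint applies → nullable.
- score: DEFAULT only fills an omitted column; an explicit NULL is still allowed → nullable.
- title: DEFAULT only fills an omitted column; an explicit NULL is still allowed → nullable.

year, building, points, grade, score, title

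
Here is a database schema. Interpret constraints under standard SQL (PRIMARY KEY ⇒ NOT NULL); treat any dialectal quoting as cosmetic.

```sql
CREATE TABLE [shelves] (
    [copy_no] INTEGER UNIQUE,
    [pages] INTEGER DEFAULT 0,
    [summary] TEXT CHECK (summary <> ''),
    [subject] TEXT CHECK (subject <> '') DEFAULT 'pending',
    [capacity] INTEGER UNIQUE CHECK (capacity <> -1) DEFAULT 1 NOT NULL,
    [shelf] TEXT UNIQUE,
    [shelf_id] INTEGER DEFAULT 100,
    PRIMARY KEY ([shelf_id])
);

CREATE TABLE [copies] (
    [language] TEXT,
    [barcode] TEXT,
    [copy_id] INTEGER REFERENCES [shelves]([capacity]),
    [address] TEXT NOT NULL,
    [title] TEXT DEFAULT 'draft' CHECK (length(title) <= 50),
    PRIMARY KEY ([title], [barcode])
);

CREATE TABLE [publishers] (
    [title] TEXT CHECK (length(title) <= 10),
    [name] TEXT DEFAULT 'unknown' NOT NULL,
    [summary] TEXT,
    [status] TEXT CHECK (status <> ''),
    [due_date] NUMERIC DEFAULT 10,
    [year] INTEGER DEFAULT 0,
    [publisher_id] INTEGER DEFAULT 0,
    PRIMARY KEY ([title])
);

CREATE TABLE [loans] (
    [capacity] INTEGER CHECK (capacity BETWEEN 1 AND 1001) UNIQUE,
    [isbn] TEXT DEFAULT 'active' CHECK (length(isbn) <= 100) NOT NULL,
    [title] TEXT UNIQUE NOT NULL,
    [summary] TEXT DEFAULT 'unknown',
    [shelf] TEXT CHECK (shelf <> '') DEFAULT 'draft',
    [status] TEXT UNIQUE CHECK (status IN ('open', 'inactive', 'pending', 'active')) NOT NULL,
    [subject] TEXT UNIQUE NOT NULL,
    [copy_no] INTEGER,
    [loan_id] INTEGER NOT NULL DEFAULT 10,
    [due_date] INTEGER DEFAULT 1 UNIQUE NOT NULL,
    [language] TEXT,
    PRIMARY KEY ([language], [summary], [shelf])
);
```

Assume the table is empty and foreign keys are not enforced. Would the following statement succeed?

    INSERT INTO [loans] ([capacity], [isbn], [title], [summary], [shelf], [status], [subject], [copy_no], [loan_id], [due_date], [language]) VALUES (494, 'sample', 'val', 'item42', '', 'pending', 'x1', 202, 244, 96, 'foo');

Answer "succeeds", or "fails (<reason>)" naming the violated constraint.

The value '' for shelf violates CHECK (shelf <> '').

fails (CHECK on shelf)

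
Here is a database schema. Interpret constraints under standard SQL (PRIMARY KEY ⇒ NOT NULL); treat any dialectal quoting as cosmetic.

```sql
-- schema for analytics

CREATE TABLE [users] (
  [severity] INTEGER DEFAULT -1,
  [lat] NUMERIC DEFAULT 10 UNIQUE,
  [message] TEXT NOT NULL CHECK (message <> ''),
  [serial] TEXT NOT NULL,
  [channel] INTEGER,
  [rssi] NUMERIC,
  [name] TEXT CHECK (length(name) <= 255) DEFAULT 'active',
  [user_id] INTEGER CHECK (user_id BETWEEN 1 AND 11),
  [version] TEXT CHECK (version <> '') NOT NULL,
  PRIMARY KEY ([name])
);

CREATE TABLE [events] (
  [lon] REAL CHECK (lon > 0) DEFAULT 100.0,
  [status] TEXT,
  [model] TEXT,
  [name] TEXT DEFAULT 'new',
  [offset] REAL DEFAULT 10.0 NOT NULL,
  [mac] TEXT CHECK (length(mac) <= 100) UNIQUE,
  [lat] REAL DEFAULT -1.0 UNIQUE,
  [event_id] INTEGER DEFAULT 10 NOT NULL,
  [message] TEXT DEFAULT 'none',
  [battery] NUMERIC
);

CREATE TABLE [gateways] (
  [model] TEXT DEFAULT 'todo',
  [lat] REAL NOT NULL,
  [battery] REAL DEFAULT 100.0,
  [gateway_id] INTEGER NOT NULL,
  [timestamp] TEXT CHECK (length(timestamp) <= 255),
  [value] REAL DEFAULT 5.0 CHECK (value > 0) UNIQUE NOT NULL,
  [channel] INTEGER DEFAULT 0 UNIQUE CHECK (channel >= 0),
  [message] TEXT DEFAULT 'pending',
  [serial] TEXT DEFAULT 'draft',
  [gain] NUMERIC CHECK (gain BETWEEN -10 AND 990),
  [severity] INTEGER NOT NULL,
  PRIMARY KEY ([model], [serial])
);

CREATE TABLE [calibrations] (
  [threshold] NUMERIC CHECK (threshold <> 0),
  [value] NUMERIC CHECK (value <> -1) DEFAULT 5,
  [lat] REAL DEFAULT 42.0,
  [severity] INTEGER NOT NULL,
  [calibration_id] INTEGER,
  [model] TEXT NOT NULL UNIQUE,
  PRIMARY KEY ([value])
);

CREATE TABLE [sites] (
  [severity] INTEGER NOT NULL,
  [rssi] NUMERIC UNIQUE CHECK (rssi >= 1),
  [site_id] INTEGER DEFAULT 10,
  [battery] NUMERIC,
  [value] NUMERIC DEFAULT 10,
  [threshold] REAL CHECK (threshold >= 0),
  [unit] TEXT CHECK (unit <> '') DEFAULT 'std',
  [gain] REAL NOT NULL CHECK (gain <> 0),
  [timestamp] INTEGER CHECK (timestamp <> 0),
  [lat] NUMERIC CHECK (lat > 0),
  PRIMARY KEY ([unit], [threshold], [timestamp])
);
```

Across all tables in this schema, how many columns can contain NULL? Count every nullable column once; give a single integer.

26

users: 5 nullable (severity, lat, channel, rssi, user_id — PK (name) and explicit NOT NULL columns excluded).
events: 8 nullable (lon, status, model, name, mac, lat, message, battery — PK none and explicit NOT NULL columns excluded).
gateways: 5 nullable (battery, timestamp, channel, message, gain — PK (model, serial) and explicit NOT NULL columns excluded).
calibrations: 3 nullable (threshold, lat, calibration_id — PK (value) and explicit NOT NULL columns excluded).
sites: 5 nullable (rssi, site_id, battery, value, lat — PK (unit, threshold, timestamp) and explicit NOT NULL columns excluded).
Total: 5 + 8 + 5 + 3 + 5 = 26.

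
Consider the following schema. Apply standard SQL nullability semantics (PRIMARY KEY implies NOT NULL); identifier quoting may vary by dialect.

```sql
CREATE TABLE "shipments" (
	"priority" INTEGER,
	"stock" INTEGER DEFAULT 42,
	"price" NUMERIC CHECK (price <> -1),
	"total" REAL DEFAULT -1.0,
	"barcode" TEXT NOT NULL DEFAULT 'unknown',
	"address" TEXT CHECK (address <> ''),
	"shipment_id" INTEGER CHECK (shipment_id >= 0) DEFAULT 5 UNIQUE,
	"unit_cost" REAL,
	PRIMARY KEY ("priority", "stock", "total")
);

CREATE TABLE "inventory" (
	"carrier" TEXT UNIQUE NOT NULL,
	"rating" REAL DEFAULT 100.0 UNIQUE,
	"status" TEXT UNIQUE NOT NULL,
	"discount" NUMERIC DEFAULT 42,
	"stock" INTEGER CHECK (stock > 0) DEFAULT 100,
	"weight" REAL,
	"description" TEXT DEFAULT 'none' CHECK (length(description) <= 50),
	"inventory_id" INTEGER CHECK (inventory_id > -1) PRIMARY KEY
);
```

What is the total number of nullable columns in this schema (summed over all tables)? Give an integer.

9

shipments: 4 nullable (price, address, shipment_id, unit_cost — PK (priority, stock, total) and explicit NOT NULL columns excluded).
inventory: 5 nullable (rating, discount, stock, weight, description — PK (inventory_id) and explicit NOT NULL columns excluded).
Total: 4 + 5 = 9.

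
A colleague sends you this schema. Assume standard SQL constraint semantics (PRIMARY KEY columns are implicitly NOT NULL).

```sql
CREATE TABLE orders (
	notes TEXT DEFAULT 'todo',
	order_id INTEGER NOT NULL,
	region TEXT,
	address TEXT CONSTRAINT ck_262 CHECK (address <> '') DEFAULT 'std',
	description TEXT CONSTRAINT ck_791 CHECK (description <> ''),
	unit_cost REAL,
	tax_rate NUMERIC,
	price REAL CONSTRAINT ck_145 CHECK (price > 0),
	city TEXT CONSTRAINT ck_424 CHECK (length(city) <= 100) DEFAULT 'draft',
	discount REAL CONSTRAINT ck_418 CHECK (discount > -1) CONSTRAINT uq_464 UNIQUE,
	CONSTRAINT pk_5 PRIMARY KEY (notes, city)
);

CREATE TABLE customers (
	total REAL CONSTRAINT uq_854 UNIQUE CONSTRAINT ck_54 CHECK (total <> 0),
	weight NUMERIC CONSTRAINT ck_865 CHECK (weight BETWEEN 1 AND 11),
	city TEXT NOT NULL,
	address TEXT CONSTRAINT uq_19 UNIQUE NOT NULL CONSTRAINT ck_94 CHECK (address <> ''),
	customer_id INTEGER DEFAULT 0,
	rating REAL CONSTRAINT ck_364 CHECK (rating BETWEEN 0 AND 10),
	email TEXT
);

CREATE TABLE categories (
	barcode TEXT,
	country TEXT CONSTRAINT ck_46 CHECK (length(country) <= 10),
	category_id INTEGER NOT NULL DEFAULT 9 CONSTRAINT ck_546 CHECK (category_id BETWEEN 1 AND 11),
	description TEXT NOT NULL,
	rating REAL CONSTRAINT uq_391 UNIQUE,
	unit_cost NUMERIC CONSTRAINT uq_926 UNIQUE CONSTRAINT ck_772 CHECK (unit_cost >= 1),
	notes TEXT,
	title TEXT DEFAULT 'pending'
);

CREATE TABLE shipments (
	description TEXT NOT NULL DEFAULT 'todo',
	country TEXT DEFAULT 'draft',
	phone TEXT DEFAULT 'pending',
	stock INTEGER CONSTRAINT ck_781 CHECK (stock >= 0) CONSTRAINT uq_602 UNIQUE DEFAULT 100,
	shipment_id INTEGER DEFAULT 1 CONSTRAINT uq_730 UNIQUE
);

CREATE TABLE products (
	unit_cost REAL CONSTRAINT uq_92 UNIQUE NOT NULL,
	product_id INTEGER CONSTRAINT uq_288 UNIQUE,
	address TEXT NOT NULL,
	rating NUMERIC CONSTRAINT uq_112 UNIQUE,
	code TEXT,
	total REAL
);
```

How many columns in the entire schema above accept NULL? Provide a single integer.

orders: 7 nullable (region, address, description, unit_cost, tax_rate, price, discount — PK (notes, city) and explicit NOT NULL columns excluded).
customers: 5 nullable (total, weight, customer_id, rating, email — PK none and explicit NOT NULL columns excluded).
categories: 6 nullable (barcode, country, rating, unit_cost, notes, title — PK none and explicit NOT NULL columns excluded).
shipments: 4 nullable (country, phone, stock, shipment_id — PK none and explicit NOT NULL columns excluded).
products: 4 nullable (product_id, rating, code, total — PK none and explicit NOT NULL columns excluded).
Total: 7 + 5 + 6 + 4 + 4 = 26.

26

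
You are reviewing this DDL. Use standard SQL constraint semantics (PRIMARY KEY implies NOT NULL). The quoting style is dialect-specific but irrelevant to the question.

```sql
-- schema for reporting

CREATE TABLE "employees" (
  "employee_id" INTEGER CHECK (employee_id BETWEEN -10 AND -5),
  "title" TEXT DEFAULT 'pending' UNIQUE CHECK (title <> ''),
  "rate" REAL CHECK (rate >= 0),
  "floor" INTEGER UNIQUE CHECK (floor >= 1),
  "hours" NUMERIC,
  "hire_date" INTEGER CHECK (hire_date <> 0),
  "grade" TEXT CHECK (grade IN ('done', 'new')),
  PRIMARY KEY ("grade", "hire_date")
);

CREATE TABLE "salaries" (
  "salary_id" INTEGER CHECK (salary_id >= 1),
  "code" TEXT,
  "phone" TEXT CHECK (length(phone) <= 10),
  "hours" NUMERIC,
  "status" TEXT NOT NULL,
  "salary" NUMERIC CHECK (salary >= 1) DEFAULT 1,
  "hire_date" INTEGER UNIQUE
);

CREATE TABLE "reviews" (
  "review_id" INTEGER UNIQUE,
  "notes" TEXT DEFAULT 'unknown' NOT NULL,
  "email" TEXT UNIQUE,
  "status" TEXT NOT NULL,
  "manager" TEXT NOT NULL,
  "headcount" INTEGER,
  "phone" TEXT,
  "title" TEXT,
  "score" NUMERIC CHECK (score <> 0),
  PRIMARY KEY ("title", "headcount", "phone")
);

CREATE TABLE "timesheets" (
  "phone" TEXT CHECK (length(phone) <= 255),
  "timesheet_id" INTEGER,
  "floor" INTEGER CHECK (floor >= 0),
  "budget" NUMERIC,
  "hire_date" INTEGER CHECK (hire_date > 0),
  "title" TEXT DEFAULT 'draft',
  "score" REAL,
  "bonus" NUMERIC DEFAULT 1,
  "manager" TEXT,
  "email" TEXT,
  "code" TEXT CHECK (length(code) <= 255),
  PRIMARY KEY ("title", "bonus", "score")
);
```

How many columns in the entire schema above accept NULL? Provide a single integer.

employees: 5 nullable (employee_id, title, rate, floor, hours — PK (grade, hire_date) and explicit NOT NULL columns excluded).
salaries: 6 nullable (salary_id, code, phone, hours, salary, hire_date — PK none and explicit NOT NULL columns excluded).
reviews: 3 nullable (review_id, email, score — PK (title, headcount, phone) and explicit NOT NULL columns excluded).
timesheets: 8 nullable (phone, timesheet_id, floor, budget, hire_date, manager, email, code — PK (title, bonus, score) and explicit NOT NULL columns excluded).
Total: 5 + 6 + 3 + 8 = 22.

22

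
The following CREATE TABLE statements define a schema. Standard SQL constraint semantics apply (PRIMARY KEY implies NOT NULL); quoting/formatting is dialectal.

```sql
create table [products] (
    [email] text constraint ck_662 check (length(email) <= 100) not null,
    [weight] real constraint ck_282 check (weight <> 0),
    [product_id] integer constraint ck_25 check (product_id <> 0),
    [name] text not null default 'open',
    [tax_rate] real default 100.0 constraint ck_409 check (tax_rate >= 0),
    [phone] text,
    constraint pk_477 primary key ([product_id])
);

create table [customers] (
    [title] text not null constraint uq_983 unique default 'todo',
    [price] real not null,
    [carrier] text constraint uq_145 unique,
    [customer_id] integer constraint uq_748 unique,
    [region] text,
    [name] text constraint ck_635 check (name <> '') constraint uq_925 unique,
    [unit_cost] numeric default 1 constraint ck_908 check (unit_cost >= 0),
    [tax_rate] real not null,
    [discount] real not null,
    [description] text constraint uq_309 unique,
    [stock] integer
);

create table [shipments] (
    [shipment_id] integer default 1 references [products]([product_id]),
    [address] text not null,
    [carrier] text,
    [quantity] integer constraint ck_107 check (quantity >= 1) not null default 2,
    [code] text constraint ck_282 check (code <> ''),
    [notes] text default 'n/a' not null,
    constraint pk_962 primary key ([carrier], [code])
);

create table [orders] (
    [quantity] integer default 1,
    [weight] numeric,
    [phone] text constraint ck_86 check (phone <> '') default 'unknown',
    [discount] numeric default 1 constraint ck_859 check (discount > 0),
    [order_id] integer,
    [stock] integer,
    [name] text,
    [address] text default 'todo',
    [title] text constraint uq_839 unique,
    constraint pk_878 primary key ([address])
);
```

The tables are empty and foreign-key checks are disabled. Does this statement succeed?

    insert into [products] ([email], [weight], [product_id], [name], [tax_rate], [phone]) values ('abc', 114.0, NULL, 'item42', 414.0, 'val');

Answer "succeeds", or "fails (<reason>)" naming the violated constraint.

product_id is explicitly set to NULL, but product_id is part of the PRIMARY KEY (implied NOT NULL).

fails (NOT NULL on product_id)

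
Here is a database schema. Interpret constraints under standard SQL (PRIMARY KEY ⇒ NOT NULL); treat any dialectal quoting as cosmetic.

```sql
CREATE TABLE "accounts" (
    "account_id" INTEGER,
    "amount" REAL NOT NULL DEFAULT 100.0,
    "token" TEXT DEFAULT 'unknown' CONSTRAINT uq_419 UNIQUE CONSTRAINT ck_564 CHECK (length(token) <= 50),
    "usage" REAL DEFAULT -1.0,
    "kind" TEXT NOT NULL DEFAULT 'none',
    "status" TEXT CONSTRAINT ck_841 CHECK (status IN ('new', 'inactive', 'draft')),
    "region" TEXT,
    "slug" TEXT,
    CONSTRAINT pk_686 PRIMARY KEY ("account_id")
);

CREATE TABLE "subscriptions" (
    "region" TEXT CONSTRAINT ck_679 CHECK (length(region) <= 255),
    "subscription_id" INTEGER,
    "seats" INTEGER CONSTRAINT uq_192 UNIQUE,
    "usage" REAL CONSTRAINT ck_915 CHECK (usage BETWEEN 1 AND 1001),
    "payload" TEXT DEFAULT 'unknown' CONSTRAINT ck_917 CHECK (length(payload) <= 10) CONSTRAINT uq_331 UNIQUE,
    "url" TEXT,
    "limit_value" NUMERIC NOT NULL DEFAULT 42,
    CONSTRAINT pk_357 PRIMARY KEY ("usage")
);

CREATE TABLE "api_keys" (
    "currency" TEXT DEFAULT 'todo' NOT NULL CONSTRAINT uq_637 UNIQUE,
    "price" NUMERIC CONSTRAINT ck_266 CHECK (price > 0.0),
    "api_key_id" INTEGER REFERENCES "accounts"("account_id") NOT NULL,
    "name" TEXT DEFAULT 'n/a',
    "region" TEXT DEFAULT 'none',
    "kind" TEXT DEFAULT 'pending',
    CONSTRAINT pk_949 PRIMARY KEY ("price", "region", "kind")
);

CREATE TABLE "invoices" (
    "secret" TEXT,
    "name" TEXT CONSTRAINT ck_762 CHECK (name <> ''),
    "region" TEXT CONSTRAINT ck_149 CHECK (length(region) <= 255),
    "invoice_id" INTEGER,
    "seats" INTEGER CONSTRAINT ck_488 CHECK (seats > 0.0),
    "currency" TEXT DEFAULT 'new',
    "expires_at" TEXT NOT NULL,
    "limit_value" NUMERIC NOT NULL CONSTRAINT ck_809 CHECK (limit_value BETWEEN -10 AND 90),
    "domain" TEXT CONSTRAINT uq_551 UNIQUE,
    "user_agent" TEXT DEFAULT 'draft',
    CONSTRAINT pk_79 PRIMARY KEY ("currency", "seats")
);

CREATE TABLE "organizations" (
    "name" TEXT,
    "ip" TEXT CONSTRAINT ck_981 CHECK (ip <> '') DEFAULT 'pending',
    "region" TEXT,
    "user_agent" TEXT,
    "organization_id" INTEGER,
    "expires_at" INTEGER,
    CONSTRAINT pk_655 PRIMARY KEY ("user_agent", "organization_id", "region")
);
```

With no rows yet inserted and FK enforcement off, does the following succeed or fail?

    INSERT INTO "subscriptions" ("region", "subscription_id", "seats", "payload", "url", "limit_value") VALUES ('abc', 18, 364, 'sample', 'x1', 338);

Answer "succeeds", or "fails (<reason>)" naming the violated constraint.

fails (NOT NULL on usage)

usage is omitted from the column list and has no DEFAULT, so it would receive NULL.
But usage is part of the PRIMARY KEY (implied NOT NULL).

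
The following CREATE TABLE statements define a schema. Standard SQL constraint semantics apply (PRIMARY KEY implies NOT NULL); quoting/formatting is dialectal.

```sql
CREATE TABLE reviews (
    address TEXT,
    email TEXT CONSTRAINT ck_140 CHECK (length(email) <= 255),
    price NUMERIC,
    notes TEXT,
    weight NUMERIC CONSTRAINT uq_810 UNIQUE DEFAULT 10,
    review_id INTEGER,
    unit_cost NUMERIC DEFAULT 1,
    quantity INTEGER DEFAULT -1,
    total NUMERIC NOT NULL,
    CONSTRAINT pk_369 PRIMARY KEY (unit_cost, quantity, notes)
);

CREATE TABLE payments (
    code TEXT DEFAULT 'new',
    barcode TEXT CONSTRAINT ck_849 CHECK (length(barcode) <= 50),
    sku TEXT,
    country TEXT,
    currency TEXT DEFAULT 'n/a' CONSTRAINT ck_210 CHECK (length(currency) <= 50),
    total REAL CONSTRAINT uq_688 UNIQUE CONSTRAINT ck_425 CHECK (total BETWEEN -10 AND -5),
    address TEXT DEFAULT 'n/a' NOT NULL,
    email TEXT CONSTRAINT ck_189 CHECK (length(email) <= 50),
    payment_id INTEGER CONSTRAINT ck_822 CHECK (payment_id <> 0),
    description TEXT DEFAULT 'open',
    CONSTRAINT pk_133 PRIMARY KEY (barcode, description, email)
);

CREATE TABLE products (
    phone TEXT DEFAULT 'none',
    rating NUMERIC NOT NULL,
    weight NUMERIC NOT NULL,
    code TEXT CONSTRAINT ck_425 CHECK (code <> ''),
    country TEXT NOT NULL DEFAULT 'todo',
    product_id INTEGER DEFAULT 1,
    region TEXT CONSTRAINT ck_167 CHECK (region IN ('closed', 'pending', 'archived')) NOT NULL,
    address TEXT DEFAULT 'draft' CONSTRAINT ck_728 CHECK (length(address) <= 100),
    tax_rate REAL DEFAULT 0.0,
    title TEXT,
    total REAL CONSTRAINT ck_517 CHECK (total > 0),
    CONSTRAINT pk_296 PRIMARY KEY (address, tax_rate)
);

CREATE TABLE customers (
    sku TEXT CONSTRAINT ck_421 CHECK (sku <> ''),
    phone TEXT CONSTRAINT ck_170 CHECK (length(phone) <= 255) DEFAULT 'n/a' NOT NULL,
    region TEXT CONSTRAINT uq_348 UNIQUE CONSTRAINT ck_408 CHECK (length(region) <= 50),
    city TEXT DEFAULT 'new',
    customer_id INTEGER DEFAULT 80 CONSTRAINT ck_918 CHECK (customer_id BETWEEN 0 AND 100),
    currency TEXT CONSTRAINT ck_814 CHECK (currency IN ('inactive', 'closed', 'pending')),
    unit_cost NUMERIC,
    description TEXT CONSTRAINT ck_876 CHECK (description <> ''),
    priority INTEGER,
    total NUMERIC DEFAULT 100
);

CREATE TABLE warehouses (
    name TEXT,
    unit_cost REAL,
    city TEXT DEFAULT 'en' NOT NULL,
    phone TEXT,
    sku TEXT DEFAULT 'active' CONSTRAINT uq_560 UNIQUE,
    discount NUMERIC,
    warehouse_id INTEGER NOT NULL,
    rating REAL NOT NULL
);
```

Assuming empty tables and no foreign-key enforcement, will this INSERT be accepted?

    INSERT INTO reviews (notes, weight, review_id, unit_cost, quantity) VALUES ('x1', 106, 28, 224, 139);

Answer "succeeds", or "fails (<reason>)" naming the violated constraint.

total is omitted from the column list and has no DEFAULT, so it would receive NULL.
But total is declared NOT NULL.

fails (NOT NULL on total)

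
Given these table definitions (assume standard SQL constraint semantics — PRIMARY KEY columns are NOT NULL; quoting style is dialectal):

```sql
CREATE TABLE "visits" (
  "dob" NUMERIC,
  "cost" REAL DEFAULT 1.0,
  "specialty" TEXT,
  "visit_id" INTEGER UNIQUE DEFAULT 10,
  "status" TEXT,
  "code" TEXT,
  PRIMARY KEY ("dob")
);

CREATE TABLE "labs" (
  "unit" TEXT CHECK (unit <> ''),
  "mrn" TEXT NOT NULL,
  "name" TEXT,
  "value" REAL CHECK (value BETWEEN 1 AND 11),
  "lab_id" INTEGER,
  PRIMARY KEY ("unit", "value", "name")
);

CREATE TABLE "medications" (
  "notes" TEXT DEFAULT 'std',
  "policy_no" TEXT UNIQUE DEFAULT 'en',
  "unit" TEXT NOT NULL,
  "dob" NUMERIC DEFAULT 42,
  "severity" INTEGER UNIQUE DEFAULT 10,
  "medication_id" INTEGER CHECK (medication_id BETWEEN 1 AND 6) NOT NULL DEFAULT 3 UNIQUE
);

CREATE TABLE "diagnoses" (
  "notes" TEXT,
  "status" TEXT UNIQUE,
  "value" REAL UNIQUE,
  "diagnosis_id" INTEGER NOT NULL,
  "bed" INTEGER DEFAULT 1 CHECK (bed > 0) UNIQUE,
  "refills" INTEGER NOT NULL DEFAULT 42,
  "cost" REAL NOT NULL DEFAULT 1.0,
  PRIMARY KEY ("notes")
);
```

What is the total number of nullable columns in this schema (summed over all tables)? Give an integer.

13

visits: 5 nullable (cost, specialty, visit_id, status, code — PK (dob) and explicit NOT NULL columns excluded).
labs: 1 nullable (lab_id — PK (unit, value, name) and explicit NOT NULL columns excluded).
medications: 4 nullable (notes, policy_no, dob, severity — PK none and explicit NOT NULL columns excluded).
diagnoses: 3 nullable (status, value, bed — PK (notes) and explicit NOT NULL columns excluded).
Total: 5 + 1 + 4 + 3 = 13.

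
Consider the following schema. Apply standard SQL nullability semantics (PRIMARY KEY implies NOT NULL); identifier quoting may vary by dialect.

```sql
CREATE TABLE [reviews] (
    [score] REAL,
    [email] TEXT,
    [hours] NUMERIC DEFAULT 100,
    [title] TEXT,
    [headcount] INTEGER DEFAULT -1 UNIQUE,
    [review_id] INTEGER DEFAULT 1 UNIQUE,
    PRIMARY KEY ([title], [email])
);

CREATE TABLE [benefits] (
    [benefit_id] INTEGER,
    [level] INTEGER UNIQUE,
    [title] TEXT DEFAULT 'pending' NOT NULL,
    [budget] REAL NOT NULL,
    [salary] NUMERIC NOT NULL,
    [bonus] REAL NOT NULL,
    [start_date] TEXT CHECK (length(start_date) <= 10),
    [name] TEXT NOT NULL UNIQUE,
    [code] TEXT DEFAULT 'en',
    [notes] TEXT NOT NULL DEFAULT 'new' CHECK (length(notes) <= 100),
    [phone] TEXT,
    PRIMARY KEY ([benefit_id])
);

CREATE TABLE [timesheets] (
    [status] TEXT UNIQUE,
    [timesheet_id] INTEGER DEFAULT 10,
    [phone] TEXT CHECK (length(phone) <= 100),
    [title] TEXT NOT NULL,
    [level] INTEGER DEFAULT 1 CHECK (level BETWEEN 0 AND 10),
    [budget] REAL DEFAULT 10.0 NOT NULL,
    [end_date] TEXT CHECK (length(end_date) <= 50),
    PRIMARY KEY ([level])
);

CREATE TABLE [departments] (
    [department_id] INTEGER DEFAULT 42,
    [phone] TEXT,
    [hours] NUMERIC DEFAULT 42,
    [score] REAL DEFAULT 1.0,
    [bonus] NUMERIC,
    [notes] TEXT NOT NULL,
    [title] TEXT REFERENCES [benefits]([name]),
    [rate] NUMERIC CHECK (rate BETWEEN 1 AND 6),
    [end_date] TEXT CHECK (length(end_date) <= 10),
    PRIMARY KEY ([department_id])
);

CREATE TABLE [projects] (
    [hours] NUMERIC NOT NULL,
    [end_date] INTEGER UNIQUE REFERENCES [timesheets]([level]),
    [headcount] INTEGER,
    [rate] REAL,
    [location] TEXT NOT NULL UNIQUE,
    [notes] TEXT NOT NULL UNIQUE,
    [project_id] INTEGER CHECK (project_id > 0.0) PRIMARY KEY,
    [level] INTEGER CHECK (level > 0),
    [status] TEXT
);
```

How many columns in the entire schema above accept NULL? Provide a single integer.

24

reviews: 4 nullable (score, hours, headcount, review_id — PK (title, email) and explicit NOT NULL columns excluded).
benefits: 4 nullable (level, start_date, code, phone — PK (benefit_id) and explicit NOT NULL columns excluded).
timesheets: 4 nullable (status, timesheet_id, phone, end_date — PK (level) and explicit NOT NULL columns excluded).
departments: 7 nullable (phone, hours, score, bonus, title, rate, end_date — PK (department_id) and explicit NOT NULL columns excluded).
projects: 5 nullable (end_date, headcount, rate, level, status — PK (project_id) and explicit NOT NULL columns excluded).
Total: 4 + 4 + 4 + 7 + 5 = 24.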